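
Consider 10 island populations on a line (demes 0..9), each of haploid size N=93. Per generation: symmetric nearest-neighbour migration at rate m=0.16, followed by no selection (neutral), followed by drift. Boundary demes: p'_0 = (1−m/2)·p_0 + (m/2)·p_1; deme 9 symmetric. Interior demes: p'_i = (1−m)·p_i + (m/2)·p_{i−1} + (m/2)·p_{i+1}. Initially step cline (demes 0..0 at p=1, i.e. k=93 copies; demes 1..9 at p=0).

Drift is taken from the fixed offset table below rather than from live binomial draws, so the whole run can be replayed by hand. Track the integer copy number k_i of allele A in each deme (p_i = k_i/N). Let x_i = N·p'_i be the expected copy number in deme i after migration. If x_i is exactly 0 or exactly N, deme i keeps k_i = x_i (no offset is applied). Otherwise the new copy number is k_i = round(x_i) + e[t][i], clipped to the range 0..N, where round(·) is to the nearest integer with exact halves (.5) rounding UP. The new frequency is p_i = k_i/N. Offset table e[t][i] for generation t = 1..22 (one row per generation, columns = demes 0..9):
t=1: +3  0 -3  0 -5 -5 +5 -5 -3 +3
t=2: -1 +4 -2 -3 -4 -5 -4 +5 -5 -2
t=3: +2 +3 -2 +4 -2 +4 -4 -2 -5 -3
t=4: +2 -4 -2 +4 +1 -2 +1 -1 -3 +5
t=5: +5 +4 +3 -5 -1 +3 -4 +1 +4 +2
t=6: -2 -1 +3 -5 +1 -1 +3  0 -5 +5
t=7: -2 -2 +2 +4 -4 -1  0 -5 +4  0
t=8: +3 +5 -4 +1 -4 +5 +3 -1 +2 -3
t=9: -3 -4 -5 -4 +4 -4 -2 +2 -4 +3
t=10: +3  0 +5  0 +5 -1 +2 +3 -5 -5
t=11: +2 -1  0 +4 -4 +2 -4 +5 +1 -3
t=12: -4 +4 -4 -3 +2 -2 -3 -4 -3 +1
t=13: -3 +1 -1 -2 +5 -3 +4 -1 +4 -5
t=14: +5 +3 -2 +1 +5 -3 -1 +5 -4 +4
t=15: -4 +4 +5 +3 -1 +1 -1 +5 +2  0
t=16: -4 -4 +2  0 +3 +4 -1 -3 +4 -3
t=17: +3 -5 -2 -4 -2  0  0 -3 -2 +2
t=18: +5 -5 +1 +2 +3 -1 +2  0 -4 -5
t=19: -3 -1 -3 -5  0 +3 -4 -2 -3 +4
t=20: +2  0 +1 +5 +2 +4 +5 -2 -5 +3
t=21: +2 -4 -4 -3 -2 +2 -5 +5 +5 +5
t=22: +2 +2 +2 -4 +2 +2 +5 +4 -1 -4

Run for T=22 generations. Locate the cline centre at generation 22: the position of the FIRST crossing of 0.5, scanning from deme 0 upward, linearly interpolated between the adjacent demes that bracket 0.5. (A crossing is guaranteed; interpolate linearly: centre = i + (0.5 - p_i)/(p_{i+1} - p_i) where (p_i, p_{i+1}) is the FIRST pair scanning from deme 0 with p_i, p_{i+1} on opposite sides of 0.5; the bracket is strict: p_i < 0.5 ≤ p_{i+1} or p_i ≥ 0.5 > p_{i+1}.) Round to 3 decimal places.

t=0: k=[93 0 0 0 0 0 0 0 0 0]
t=1: x=[85.5600 7.4400 0.0000 0.0000 0.0000 0.0000 0.0000 0.0000 0.0000 0.0000] k=[89 7 0 0 0 0 0 0 0 0]
t=2: x=[82.4400 13.0000 0.5600 0.0000 0.0000 0.0000 0.0000 0.0000 0.0000 0.0000] k=[81 17 0 0 0 0 0 0 0 0]
t=3: x=[75.8800 20.7600 1.3600 0.0000 0.0000 0.0000 0.0000 0.0000 0.0000 0.0000] k=[78 24 0 0 0 0 0 0 0 0]
t=4: x=[73.6800 26.4000 1.9200 0.0000 0.0000 0.0000 0.0000 0.0000 0.0000 0.0000] k=[76 22 0 0 0 0 0 0 0 0]
t=5: x=[71.6800 24.5600 1.7600 0.0000 0.0000 0.0000 0.0000 0.0000 0.0000 0.0000] k=[77 29 5 0 0 0 0 0 0 0]
t=6: x=[73.1600 30.9200 6.5200 0.4000 0.0000 0.0000 0.0000 0.0000 0.0000 0.0000] k=[71 30 10 0 0 0 0 0 0 0]
t=7: x=[67.7200 31.6800 10.8000 0.8000 0.0000 0.0000 0.0000 0.0000 0.0000 0.0000] k=[66 30 13 5 0 0 0 0 0 0]
t=8: x=[63.1200 31.5200 13.7200 5.2400 0.4000 0.0000 0.0000 0.0000 0.0000 0.0000] k=[66 37 10 6 0 0 0 0 0 0]
t=9: x=[63.6800 37.1600 11.8400 5.8400 0.4800 0.0000 0.0000 0.0000 0.0000 0.0000] k=[61 33 7 2 4 0 0 0 0 0]
t=10: x=[58.7600 33.1600 8.6800 2.5600 3.5200 0.3200 0.0000 0.0000 0.0000 0.0000] k=[62 33 14 3 9 0 0 0 0 0]
t=11: x=[59.6800 33.8000 14.6400 4.3600 7.8000 0.7200 0.0000 0.0000 0.0000 0.0000] k=[62 33 15 8 4 3 0 0 0 0]
t=12: x=[59.6800 33.8800 15.8800 8.2400 4.2400 2.8400 0.2400 0.0000 0.0000 0.0000] k=[56 38 12 5 6 1 0 0 0 0]
t=13: x=[54.5600 37.3600 13.5200 5.6400 5.5200 1.3200 0.0800 0.0000 0.0000 0.0000] k=[52 38 13 4 11 0 4 0 0 0]
t=14: x=[50.8800 37.1200 14.2800 5.2800 9.5600 1.2000 3.3600 0.3200 0.0000 0.0000] k=[56 40 12 6 15 0 2 5 0 0]
t=15: x=[54.7200 39.0400 13.7600 7.2000 13.0800 1.3600 2.0800 4.3600 0.4000 0.0000] k=[51 43 19 10 12 2 1 9 2 0]
t=16: x=[50.3600 41.7200 20.2000 10.8800 11.0400 2.7200 1.7200 7.8000 2.4000 0.1600] k=[46 38 22 11 14 7 1 5 6 0]
t=17: x=[45.3600 37.3600 22.4000 12.1200 13.2000 7.0800 1.8000 4.7600 5.4400 0.4800] k=[48 32 20 8 11 7 2 2 3 2]
t=18: x=[46.7200 32.3200 20.0000 9.2000 10.4400 6.9200 2.4000 2.0800 2.8400 2.0800] k=[52 27 21 11 13 6 4 2 0 0]
t=19: x=[50.0000 28.5200 20.6800 11.9600 12.2800 6.4000 4.0000 2.0000 0.1600 0.0000] k=[47 28 18 7 12 9 0 0 0 0]
t=20: x=[45.4800 28.7200 17.9200 8.2800 11.3600 8.5200 0.7200 0.0000 0.0000 0.0000] k=[47 29 19 13 13 13 6 0 0 0]
t=21: x=[45.5600 29.6400 19.3200 13.4800 13.0000 12.4400 6.0800 0.4800 0.0000 0.0000] k=[48 26 15 10 11 14 1 5 0 0]
t=22: x=[46.2400 26.8800 15.4800 10.4800 11.1600 12.7200 2.3600 4.2800 0.4000 0.0000] k=[48 29 17 6 13 15 7 8 0 0]

0.079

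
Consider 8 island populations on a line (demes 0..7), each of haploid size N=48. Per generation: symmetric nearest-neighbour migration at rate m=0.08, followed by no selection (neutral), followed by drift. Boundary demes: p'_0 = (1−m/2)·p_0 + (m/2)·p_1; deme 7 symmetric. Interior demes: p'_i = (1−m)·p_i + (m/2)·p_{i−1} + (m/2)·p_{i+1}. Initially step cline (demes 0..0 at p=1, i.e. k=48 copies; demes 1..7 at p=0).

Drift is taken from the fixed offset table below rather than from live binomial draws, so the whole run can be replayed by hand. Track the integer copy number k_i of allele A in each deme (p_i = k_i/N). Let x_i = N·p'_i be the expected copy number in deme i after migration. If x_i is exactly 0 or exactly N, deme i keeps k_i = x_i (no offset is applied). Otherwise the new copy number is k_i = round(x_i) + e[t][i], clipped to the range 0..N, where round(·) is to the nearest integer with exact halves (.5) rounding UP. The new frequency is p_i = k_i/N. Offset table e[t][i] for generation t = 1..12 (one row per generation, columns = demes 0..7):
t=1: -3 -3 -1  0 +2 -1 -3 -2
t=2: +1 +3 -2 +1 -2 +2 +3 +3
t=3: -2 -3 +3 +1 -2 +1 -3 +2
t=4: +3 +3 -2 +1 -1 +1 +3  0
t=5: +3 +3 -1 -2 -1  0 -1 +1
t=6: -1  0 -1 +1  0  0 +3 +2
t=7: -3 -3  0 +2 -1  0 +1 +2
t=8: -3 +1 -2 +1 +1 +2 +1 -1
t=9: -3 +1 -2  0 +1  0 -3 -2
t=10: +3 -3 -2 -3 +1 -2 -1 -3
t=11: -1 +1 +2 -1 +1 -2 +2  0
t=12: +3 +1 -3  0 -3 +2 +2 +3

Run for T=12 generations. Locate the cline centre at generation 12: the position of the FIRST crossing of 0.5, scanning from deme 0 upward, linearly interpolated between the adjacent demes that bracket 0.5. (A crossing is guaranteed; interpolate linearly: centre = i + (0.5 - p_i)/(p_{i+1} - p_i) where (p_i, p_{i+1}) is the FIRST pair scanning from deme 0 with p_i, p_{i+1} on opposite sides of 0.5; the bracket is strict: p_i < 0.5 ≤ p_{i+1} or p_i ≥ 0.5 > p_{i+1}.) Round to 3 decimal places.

0.368

t=0: k=[48 0 0 0 0 0 0 0]
t=1: x=[46.0800 1.9200 0.0000 0.0000 0.0000 0.0000 0.0000 0.0000] k=[43 0 0 0 0 0 0 0]
t=2: x=[41.2800 1.7200 0.0000 0.0000 0.0000 0.0000 0.0000 0.0000] k=[42 5 0 0 0 0 0 0]
t=3: x=[40.5200 6.2800 0.2000 0.0000 0.0000 0.0000 0.0000 0.0000] k=[39 3 3 0 0 0 0 0]
t=4: x=[37.5600 4.4400 2.8800 0.1200 0.0000 0.0000 0.0000 0.0000] k=[41 7 1 1 0 0 0 0]
t=5: x=[39.6400 8.1200 1.2400 0.9600 0.0400 0.0000 0.0000 0.0000] k=[43 11 0 0 0 0 0 0]
t=6: x=[41.7200 11.8400 0.4400 0.0000 0.0000 0.0000 0.0000 0.0000] k=[41 12 0 0 0 0 0 0]
t=7: x=[39.8400 12.6800 0.4800 0.0000 0.0000 0.0000 0.0000 0.0000] k=[37 10 0 0 0 0 0 0]
t=8: x=[35.9200 10.6800 0.4000 0.0000 0.0000 0.0000 0.0000 0.0000] k=[33 12 0 0 0 0 0 0]
t=9: x=[32.1600 12.3600 0.4800 0.0000 0.0000 0.0000 0.0000 0.0000] k=[29 13 0 0 0 0 0 0]
t=10: x=[28.3600 13.1200 0.5200 0.0000 0.0000 0.0000 0.0000 0.0000] k=[31 10 0 0 0 0 0 0]
t=11: x=[30.1600 10.4400 0.4000 0.0000 0.0000 0.0000 0.0000 0.0000] k=[29 11 2 0 0 0 0 0]
t=12: x=[28.2800 11.3600 2.2800 0.0800 0.0000 0.0000 0.0000 0.0000] k=[31 12 0 0 0 0 0 0]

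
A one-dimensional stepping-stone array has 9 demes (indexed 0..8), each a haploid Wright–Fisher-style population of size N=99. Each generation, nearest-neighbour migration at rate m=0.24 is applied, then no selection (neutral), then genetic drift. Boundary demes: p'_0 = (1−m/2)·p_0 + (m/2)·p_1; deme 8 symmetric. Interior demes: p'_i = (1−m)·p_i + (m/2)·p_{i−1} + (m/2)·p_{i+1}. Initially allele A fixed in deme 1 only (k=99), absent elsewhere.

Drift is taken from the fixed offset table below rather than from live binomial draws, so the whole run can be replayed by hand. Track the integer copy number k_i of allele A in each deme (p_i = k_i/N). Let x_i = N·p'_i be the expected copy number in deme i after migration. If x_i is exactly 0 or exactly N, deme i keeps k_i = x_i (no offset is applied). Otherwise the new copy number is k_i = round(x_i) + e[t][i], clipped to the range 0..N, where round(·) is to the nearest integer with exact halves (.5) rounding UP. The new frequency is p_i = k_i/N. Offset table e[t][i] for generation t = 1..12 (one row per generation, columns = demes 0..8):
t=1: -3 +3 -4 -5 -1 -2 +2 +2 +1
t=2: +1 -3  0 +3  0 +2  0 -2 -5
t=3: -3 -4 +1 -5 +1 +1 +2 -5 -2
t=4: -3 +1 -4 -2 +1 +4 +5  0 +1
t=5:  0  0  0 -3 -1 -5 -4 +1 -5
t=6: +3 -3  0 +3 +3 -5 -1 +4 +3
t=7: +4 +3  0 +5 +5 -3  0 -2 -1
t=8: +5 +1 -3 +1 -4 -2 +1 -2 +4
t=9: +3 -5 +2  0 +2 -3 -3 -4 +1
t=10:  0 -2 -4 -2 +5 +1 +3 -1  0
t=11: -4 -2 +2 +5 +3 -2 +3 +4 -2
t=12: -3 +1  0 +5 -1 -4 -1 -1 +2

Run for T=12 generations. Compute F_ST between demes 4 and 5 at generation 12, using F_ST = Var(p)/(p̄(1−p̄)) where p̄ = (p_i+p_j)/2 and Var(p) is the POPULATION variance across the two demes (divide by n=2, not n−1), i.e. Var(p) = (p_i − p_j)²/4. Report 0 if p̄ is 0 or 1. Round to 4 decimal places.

t=0: k=[0 99 0 0 0 0 0 0 0]
t=1: x=[11.8800 75.2400 11.8800 0.0000 0.0000 0.0000 0.0000 0.0000 0.0000] k=[9 78 8 0 0 0 0 0 0]
t=2: x=[17.2800 61.3200 15.4400 0.9600 0.0000 0.0000 0.0000 0.0000 0.0000] k=[18 58 15 4 0 0 0 0 0]
t=3: x=[22.8000 48.0400 18.8400 4.8400 0.4800 0.0000 0.0000 0.0000 0.0000] k=[20 44 20 0 1 0 0 0 0]
t=4: x=[22.8800 38.2400 20.4800 2.5200 0.7600 0.1200 0.0000 0.0000 0.0000] k=[20 39 16 1 2 4 0 0 0]
t=5: x=[22.2800 33.9600 16.9600 2.9200 2.1200 3.2800 0.4800 0.0000 0.0000] k=[22 34 17 0 1 0 0 0 0]
t=6: x=[23.4400 30.5200 17.0000 2.1600 0.7600 0.1200 0.0000 0.0000 0.0000] k=[26 28 17 5 4 0 0 0 0]
t=7: x=[26.2400 26.4400 16.8800 6.3200 3.6400 0.4800 0.0000 0.0000 0.0000] k=[30 29 17 11 9 0 0 0 0]
t=8: x=[29.8800 27.6800 17.7200 11.4800 8.1600 1.0800 0.0000 0.0000 0.0000] k=[35 29 15 12 4 0 0 0 0]
t=9: x=[34.2800 28.0400 16.3200 11.4000 4.4800 0.4800 0.0000 0.0000 0.0000] k=[37 23 18 11 6 0 0 0 0]
t=10: x=[35.3200 24.0800 17.7600 11.2400 5.8800 0.7200 0.0000 0.0000 0.0000] k=[35 22 14 9 11 2 0 0 0]
t=11: x=[33.4400 22.6000 14.3600 9.8400 9.6800 2.8400 0.2400 0.0000 0.0000] k=[29 21 16 15 13 1 3 0 0]
t=12: x=[28.0400 21.3600 16.4800 14.8800 11.8000 2.6800 2.4000 0.3600 0.0000] k=[25 22 16 20 11 0 1 0 0]

0.0588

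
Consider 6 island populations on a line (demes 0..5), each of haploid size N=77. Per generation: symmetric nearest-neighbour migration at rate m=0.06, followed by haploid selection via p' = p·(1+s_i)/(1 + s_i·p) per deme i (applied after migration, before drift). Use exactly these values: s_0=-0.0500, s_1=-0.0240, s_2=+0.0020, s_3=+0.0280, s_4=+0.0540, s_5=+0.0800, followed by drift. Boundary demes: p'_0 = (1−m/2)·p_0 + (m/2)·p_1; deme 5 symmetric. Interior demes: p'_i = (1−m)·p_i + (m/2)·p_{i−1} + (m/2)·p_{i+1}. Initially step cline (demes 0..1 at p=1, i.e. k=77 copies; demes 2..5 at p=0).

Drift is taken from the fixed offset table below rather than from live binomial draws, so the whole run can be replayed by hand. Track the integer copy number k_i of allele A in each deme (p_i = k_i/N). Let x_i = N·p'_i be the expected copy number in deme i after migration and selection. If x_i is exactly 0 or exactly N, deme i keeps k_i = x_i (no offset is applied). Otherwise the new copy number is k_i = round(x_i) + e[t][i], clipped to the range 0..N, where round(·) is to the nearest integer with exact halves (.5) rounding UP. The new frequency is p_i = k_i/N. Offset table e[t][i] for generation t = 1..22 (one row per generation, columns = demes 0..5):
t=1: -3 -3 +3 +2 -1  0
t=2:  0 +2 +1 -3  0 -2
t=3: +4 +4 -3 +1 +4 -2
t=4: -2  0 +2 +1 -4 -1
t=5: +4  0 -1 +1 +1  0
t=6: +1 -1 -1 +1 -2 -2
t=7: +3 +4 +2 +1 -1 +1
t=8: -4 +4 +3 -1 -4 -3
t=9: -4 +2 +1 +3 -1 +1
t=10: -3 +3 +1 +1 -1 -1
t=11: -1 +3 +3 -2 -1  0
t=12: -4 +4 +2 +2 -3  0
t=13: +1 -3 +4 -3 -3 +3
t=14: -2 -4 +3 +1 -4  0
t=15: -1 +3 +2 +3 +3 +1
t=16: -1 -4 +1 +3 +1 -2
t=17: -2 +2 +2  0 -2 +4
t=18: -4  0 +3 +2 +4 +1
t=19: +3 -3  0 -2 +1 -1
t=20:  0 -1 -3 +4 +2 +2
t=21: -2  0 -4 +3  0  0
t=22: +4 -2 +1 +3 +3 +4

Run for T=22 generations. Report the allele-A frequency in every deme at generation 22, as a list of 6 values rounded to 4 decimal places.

[0.6494, 0.6753, 0.5195, 0.4156, 0.2208, 0.1558]

t=0: k=[77 77 0 0 0 0]
t=1: x=[77.0000 74.6349 2.3145 0.0000 0.0000 0.0000] k=[77 72 5 0 0 0]
t=2: x=[76.8421 69.9867 6.8725 0.1542 0.0000 0.0000] k=[77 72 8 0 0 0]
t=3: x=[76.8421 70.0785 9.6969 0.2467 0.0000 0.0000] k=[77 74 7 1 0 0]
t=4: x=[76.9053 71.9669 8.8456 1.1817 0.0316 0.0000] k=[75 72 11 2 0 0]
t=5: x=[74.8031 70.1091 12.5810 2.2701 0.0632 0.0000] k=[77 70 12 3 1 0]
t=6: x=[76.7790 68.2840 13.4922 3.2960 1.0848 0.0324] k=[77 67 12 4 0 0]
t=7: x=[76.6843 65.4129 13.4321 4.2290 0.1265 0.0000] k=[77 69 15 5 0 0]
t=8: x=[76.7474 67.4180 16.3457 5.2843 0.1581 0.0000] k=[73 71 19 4 0 0]
t=9: x=[72.7381 69.3339 20.1397 4.4442 0.1265 0.0000] k=[69 71 21 7 0 0]
t=10: x=[68.6872 69.2728 22.1115 7.3925 0.2213 0.0000] k=[66 72 23 8 0 0]
t=11: x=[65.6941 70.2009 24.0530 8.4148 0.2529 0.0000] k=[65 73 27 6 0 0]
t=12: x=[64.7198 71.2521 27.7855 6.6151 0.1897 0.0000] k=[61 75 30 9 0 0]
t=13: x=[60.7728 73.1419 30.7569 9.5894 0.2845 0.0000] k=[62 70 35 7 0 0]
t=14: x=[61.6183 68.5286 35.2482 7.8219 0.2213 0.0000] k=[60 65 38 9 0 0]
t=15: x=[59.4651 63.7760 37.9785 9.8345 0.2845 0.0000] k=[58 67 40 13 3 0]
t=16: x=[57.5334 65.6876 40.0384 13.8204 3.3757 0.0972] k=[57 62 41 17 4 0]
t=17: x=[56.3850 60.9130 40.9483 17.7037 4.4871 0.1296] k=[54 63 43 18 2 4]
t=18: x=[53.4397 61.8364 42.8880 18.6576 2.6724 4.2379] k=[49 62 46 21 7 5]
t=19: x=[48.4752 60.8217 45.7671 21.7585 7.7176 5.4362] k=[51 58 46 20 9 4]
t=20: x=[50.3229 57.0733 45.6172 20.8674 9.6138 4.4628] k=[50 56 43 25 12 6]
t=21: x=[49.2767 55.0508 42.8880 25.6199 12.7601 6.6318] k=[47 55 39 29 13 7]
t=22: x=[46.2982 53.8890 39.2184 29.3197 13.8887 7.6970] k=[50 52 40 32 17 12]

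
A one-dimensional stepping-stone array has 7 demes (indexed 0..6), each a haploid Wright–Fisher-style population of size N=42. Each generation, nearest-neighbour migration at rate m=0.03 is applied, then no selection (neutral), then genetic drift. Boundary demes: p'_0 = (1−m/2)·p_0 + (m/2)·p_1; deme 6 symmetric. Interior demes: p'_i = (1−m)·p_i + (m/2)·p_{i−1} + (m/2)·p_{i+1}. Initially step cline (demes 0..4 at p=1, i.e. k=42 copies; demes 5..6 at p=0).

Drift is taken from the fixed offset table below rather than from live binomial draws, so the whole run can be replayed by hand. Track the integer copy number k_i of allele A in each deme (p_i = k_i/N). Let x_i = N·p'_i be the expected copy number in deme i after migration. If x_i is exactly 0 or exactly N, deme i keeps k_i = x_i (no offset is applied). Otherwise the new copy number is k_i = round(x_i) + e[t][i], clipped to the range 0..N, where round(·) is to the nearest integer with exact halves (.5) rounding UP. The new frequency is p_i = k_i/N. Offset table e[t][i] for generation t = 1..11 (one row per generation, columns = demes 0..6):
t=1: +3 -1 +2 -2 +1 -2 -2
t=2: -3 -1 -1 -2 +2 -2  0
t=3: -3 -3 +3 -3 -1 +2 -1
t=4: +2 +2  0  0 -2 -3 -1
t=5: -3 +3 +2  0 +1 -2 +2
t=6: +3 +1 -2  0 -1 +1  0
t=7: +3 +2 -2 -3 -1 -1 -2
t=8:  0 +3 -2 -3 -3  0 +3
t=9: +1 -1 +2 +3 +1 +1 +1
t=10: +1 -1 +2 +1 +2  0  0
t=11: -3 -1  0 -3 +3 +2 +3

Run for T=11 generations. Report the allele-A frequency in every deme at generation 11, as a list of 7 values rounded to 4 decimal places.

t=0: k=[42 42 42 42 42 0 0]
t=1: x=[42.0000 42.0000 42.0000 42.0000 41.3700 0.6300 0.0000] k=[42 42 42 42 42 0 0]
t=2: x=[42.0000 42.0000 42.0000 42.0000 41.3700 0.6300 0.0000] k=[42 42 42 42 42 0 0]
t=3: x=[42.0000 42.0000 42.0000 42.0000 41.3700 0.6300 0.0000] k=[42 42 42 42 40 3 0]
t=4: x=[42.0000 42.0000 42.0000 41.9700 39.4750 3.5100 0.0450] k=[42 42 42 42 37 1 0]
t=5: x=[42.0000 42.0000 42.0000 41.9250 36.5350 1.5250 0.0150] k=[42 42 42 42 38 0 2]
t=6: x=[42.0000 42.0000 42.0000 41.9400 37.4900 0.6000 1.9700] k=[42 42 42 42 36 2 2]
t=7: x=[42.0000 42.0000 42.0000 41.9100 35.5800 2.5100 2.0000] k=[42 42 42 39 35 2 0]
t=8: x=[42.0000 42.0000 41.9550 38.9850 34.5650 2.4650 0.0300] k=[42 42 40 36 32 2 3]
t=9: x=[42.0000 41.9700 39.9700 36.0000 31.6100 2.4650 2.9850] k=[42 41 42 39 33 3 4]
t=10: x=[41.9850 41.0300 41.9400 38.9550 32.6400 3.4650 3.9850] k=[42 40 42 40 35 3 4]
t=11: x=[41.9700 40.0600 41.9400 39.9550 34.5950 3.4950 3.9850] k=[39 39 42 37 38 5 7]

[0.9286, 0.9286, 1.0000, 0.8810, 0.9048, 0.1190, 0.1667]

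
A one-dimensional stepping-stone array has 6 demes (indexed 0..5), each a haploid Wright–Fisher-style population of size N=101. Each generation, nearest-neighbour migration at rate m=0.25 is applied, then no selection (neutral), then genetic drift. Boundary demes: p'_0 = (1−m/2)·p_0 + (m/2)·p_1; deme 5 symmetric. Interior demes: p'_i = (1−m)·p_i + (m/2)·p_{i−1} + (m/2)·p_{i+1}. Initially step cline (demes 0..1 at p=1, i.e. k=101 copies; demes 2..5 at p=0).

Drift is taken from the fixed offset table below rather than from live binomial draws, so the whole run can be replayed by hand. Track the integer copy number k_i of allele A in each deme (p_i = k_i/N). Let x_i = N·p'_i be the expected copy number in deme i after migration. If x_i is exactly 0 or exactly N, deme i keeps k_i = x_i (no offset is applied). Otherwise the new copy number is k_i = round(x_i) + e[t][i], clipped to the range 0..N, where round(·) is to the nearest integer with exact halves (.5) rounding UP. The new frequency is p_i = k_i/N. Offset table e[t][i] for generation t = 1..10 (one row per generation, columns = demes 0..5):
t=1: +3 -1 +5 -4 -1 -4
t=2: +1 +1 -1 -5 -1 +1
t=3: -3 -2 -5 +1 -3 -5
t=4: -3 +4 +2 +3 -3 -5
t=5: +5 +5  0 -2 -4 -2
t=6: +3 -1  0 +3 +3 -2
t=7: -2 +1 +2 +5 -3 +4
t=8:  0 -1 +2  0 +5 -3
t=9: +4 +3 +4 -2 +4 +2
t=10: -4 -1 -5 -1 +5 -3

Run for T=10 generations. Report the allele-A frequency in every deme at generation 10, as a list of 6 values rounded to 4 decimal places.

[0.8119, 0.6733, 0.4059, 0.2178, 0.1881, 0.0297]

t=0: k=[101 101 0 0 0 0]
t=1: x=[101.0000 88.3750 12.6250 0.0000 0.0000 0.0000] k=[101 87 18 0 0 0]
t=2: x=[99.2500 80.1250 24.3750 2.2500 0.0000 0.0000] k=[100 81 23 0 0 0]
t=3: x=[97.6250 76.1250 27.3750 2.8750 0.0000 0.0000] k=[95 74 22 4 0 0]
t=4: x=[92.3750 70.1250 26.2500 5.7500 0.5000 0.0000] k=[89 74 28 9 0 0]
t=5: x=[87.1250 70.1250 31.3750 10.2500 1.1250 0.0000] k=[92 75 31 8 0 0]
t=6: x=[89.8750 71.6250 33.6250 9.8750 1.0000 0.0000] k=[93 71 34 13 4 0]
t=7: x=[90.2500 69.1250 36.0000 14.5000 4.6250 0.5000] k=[88 70 38 20 2 5]
t=8: x=[85.7500 68.2500 39.7500 20.0000 4.6250 4.6250] k=[86 67 42 20 10 2]
t=9: x=[83.6250 66.2500 42.3750 21.5000 10.2500 3.0000] k=[88 69 46 20 14 5]
t=10: x=[85.6250 68.5000 45.6250 22.5000 13.6250 6.1250] k=[82 68 41 22 19 3]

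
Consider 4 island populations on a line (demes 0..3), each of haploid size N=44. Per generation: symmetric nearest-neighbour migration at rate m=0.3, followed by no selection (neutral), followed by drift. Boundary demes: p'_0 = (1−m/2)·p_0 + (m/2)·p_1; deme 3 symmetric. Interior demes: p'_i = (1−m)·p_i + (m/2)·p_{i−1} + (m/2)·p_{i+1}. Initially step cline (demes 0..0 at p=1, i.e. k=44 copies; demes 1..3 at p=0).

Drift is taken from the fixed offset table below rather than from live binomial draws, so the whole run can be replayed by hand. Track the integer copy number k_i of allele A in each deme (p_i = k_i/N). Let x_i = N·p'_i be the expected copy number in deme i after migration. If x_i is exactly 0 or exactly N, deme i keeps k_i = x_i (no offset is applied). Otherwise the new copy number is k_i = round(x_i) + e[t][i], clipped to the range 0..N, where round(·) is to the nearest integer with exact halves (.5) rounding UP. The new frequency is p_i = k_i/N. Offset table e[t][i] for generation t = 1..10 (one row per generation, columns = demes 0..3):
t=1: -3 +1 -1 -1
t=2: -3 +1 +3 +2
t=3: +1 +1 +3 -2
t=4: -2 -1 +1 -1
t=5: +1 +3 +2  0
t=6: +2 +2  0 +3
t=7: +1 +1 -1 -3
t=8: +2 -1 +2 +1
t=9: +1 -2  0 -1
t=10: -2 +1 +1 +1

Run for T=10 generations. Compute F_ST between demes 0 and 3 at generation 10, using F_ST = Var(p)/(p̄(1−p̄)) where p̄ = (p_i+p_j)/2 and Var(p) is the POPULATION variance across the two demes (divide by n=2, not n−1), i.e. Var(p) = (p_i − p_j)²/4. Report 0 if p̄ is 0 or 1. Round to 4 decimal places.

t=0: k=[44 0 0 0]
t=1: x=[37.4000 6.6000 0.0000 0.0000] k=[34 8 0 0]
t=2: x=[30.1000 10.7000 1.2000 0.0000] k=[27 12 4 0]
t=3: x=[24.7500 13.0500 4.6000 0.6000] k=[26 14 8 0]
t=4: x=[24.2000 14.9000 7.7000 1.2000] k=[22 14 9 0]
t=5: x=[20.8000 14.4500 8.4000 1.3500] k=[22 17 10 1]
t=6: x=[21.2500 16.7000 9.7000 2.3500] k=[23 19 10 5]
t=7: x=[22.4000 18.2500 10.6000 5.7500] k=[23 19 10 3]
t=8: x=[22.4000 18.2500 10.3000 4.0500] k=[24 17 12 5]
t=9: x=[22.9500 17.3000 11.7000 6.0500] k=[24 15 12 5]
t=10: x=[22.6500 15.9000 11.4000 6.0500] k=[21 17 12 7]

0.1167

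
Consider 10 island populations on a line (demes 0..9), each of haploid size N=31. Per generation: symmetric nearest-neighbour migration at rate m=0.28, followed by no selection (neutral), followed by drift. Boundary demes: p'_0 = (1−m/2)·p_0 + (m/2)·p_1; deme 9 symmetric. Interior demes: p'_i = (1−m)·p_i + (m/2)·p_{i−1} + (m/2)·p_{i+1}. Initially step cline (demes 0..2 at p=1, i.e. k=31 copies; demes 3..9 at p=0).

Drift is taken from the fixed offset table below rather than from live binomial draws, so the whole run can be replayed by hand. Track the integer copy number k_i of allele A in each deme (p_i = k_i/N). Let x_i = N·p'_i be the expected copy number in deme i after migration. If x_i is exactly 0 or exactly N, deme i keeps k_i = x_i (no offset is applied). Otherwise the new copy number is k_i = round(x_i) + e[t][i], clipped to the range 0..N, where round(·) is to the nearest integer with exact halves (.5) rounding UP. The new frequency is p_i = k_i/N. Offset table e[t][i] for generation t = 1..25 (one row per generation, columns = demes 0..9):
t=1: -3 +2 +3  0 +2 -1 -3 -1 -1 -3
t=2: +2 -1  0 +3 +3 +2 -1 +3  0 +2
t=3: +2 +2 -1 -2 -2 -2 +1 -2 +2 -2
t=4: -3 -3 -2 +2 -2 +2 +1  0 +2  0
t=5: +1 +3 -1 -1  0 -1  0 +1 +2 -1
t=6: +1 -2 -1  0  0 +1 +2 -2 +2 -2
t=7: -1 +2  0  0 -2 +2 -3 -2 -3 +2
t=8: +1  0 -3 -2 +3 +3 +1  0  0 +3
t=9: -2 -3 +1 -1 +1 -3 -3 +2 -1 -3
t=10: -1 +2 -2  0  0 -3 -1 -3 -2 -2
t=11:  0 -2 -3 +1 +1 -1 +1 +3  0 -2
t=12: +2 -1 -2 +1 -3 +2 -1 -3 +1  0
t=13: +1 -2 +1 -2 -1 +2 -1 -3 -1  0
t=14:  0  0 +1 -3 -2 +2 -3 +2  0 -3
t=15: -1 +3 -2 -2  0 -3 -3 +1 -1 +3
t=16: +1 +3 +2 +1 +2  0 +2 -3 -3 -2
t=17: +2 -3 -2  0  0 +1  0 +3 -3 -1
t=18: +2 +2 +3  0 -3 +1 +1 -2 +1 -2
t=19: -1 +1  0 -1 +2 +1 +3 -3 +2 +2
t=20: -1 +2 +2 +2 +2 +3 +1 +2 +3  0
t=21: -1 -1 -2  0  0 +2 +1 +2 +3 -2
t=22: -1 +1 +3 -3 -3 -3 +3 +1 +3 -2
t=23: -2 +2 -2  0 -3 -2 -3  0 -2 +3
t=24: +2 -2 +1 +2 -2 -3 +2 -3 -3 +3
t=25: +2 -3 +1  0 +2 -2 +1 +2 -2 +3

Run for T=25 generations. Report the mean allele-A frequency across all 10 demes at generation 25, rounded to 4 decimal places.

0.3258

t=0: k=[31 31 31 0 0 0 0 0 0 0]
t=1: x=[31.0000 31.0000 26.6600 4.3400 0.0000 0.0000 0.0000 0.0000 0.0000 0.0000] k=[31 31 30 4 0 0 0 0 0 0]
t=2: x=[31.0000 30.8600 26.5000 7.0800 0.5600 0.0000 0.0000 0.0000 0.0000 0.0000] k=[31 30 27 10 4 0 0 0 0 0]
t=3: x=[30.8600 29.7200 25.0400 11.5400 4.2800 0.5600 0.0000 0.0000 0.0000 0.0000] k=[31 31 24 10 2 0 0 0 0 0]
t=4: x=[31.0000 30.0200 23.0200 10.8400 2.8400 0.2800 0.0000 0.0000 0.0000 0.0000] k=[31 27 21 13 1 2 0 0 0 0]
t=5: x=[30.4400 26.7200 20.7200 12.4400 2.8200 1.5800 0.2800 0.0000 0.0000 0.0000] k=[31 30 20 11 3 1 0 0 0 0]
t=6: x=[30.8600 28.7400 20.1400 11.1400 3.8400 1.1400 0.1400 0.0000 0.0000 0.0000] k=[31 27 19 11 4 2 2 0 0 0]
t=7: x=[30.4400 26.4400 19.0000 11.1400 4.7000 2.2800 1.7200 0.2800 0.0000 0.0000] k=[29 28 19 11 3 4 0 0 0 0]
t=8: x=[28.8600 26.8800 19.1400 11.0000 4.2600 3.3000 0.5600 0.0000 0.0000 0.0000] k=[30 27 16 9 7 6 2 0 0 0]
t=9: x=[29.5800 25.8800 16.5600 9.7000 7.1400 5.5800 2.2800 0.2800 0.0000 0.0000] k=[28 23 18 9 8 3 0 2 0 0]
t=10: x=[27.3000 23.0000 17.4400 10.1200 7.4400 3.2800 0.7000 1.4400 0.2800 0.0000] k=[26 25 15 10 7 0 0 0 0 0]
t=11: x=[25.8600 23.7400 15.7000 10.2800 6.4400 0.9800 0.0000 0.0000 0.0000 0.0000] k=[26 22 13 11 7 0 0 0 0 0]
t=12: x=[25.4400 21.3000 13.9800 10.7200 6.5800 0.9800 0.0000 0.0000 0.0000 0.0000] k=[27 20 12 12 4 3 0 0 0 0]
t=13: x=[26.0200 19.8600 13.1200 10.8800 4.9800 2.7200 0.4200 0.0000 0.0000 0.0000] k=[27 18 14 9 4 5 0 0 0 0]
t=14: x=[25.7400 18.7000 13.8600 9.0000 4.8400 4.1600 0.7000 0.0000 0.0000 0.0000] k=[26 19 15 6 3 6 0 0 0 0]
t=15: x=[25.0200 19.4200 14.3000 6.8400 3.8400 4.7400 0.8400 0.0000 0.0000 0.0000] k=[24 22 12 5 4 2 0 0 0 0]
t=16: x=[23.7200 20.8800 12.4200 5.8400 3.8600 2.0000 0.2800 0.0000 0.0000 0.0000] k=[25 24 14 7 6 2 2 0 0 0]
t=17: x=[24.8600 22.7400 14.4200 7.8400 5.5800 2.5600 1.7200 0.2800 0.0000 0.0000] k=[27 20 12 8 6 4 2 3 0 0]
t=18: x=[26.0200 19.8600 12.5600 8.2800 6.0000 4.0000 2.4200 2.4400 0.4200 0.0000] k=[28 22 16 8 3 5 3 0 1 0]
t=19: x=[27.1600 22.0000 15.7200 8.4200 3.9800 4.4400 2.8600 0.5600 0.7200 0.1400] k=[26 23 16 7 6 5 6 0 3 2]
t=20: x=[25.5800 22.4400 15.7200 8.1200 6.0000 5.2800 5.0200 1.2600 2.4400 2.1400] k=[25 24 18 10 8 8 6 3 5 2]
t=21: x=[24.8600 23.3000 17.7200 10.8400 8.2800 7.7200 5.8600 3.7000 4.3000 2.4200] k=[24 22 16 11 8 10 7 6 7 0]
t=22: x=[23.7200 21.4400 16.1400 11.2800 8.7000 9.3000 7.2800 6.2800 5.8800 0.9800] k=[23 22 19 8 6 6 10 7 9 0]
t=23: x=[22.8600 21.7200 17.8800 9.2600 6.2800 6.5600 9.0200 7.7000 7.4600 1.2600] k=[21 24 16 9 3 5 6 8 5 4]
t=24: x=[21.4200 22.4600 16.1400 9.1400 4.1200 4.8600 6.1400 7.3000 5.2800 4.1400] k=[23 20 17 11 2 2 8 4 2 7]
t=25: x=[22.5800 20.0000 16.5800 10.5800 3.2600 2.8400 6.6000 4.2800 2.9800 6.3000] k=[25 17 18 11 5 1 8 6 1 9]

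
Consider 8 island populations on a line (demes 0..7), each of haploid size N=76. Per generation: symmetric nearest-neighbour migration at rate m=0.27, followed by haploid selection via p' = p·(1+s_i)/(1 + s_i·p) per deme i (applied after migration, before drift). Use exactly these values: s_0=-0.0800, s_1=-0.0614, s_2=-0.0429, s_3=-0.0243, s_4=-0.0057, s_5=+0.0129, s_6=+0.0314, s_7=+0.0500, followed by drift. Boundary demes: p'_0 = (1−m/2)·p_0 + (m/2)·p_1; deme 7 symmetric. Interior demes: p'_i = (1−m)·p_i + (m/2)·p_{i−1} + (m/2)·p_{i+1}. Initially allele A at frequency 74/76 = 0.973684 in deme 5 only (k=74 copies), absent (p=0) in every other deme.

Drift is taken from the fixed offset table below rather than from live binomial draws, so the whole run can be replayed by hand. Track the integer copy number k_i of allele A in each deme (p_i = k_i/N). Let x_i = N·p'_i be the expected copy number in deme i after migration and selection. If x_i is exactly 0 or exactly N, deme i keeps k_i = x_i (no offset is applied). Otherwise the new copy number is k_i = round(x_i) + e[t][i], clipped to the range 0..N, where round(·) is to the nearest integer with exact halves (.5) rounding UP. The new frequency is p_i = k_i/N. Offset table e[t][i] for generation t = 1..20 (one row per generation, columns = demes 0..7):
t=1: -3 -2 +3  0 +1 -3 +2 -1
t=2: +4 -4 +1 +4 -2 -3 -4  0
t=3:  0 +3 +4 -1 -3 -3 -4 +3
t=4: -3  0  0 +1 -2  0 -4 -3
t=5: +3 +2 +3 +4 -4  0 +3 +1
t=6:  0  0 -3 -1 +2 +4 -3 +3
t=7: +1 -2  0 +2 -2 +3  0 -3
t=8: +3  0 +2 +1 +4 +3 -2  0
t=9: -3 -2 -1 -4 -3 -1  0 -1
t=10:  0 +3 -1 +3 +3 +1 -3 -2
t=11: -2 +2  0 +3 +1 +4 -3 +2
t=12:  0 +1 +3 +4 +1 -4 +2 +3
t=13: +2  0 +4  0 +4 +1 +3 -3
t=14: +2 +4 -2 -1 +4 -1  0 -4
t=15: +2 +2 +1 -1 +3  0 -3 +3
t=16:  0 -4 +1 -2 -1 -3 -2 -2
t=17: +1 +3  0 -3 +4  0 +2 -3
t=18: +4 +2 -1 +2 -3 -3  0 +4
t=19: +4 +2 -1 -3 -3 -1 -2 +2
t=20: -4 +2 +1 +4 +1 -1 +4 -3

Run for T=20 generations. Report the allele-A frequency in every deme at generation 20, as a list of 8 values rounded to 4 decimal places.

t=0: k=[0 0 0 0 0 74 0 0]
t=1: x=[0.0000 0.0000 0.0000 0.0000 9.9405 54.2197 10.2613 0.0000] k=[0 0 0 0 11 51 12 0]
t=2: x=[0.0000 0.0000 0.0000 1.4496 14.8466 40.5775 16.0326 1.6992] k=[0 0 0 5 13 38 12 2]
t=3: x=[0.0000 0.0000 0.6463 5.2828 15.2253 31.3508 14.5197 3.5098] k=[0 0 5 4 12 28 11 7]
t=4: x=[0.0000 0.6339 4.0198 5.0968 13.0182 23.7538 13.0865 7.8779] k=[0 1 4 6 11 24 9 5]
t=5: x=[0.1242 1.1932 3.7073 6.2622 12.0220 20.4108 10.7676 5.7959] k=[3 3 7 10 8 20 14 7]
t=6: x=[2.7687 3.3322 6.5961 9.1256 9.8409 17.7437 14.2189 8.2989] k=[3 3 4 8 12 22 11 11]
t=7: x=[2.7687 2.9500 4.2265 7.8256 12.7492 19.3493 12.8109 11.4670] k=[4 1 4 10 11 22 13 8]
t=8: x=[3.3200 1.7014 4.2265 9.1256 12.2910 19.4851 13.8875 9.0571] k=[6 2 6 10 16 22 12 9]
t=9: x=[5.0522 2.8981 5.7621 10.0535 15.9279 20.0285 13.2804 9.8145] k=[2 1 5 6 13 19 13 9]
t=10: x=[1.7192 1.5743 4.4093 6.6590 12.8040 17.5524 13.6120 9.9545] k=[2 5 3 10 16 19 11 8]
t=11: x=[2.2182 4.0737 4.0438 9.6557 15.5243 17.6884 11.9838 8.7767] k=[0 6 4 13 17 22 9 11]
t=12: x=[0.7458 4.6363 5.2660 12.0731 17.0593 19.7568 11.3196 11.1875] k=[1 6 8 16 18 16 13 14]
t=13: x=[1.5437 5.2753 8.4742 14.8932 17.3832 16.0265 13.8875 14.4267] k=[4 5 12 15 21 17 17 11]
t=14: x=[3.8208 5.4790 11.0398 15.1051 19.5668 17.7135 16.5874 12.3049] k=[6 9 9 14 24 17 17 8]
t=15: x=[5.9326 8.1237 9.3108 14.3859 21.6165 18.1213 16.1752 9.6174] k=[8 10 10 13 25 18 13 13]
t=16: x=[7.6752 9.2049 10.0175 13.9329 22.3447 18.4485 14.0252 13.5342] k=[8 5 11 12 21 15 12 12]
t=17: x=[7.0437 5.8628 9.9400 12.8158 18.8937 15.5630 12.7293 12.5013] k=[8 9 10 10 23 16 15 10]
t=18: x=[7.5488 8.5093 9.4947 11.5126 20.2151 16.9784 14.8255 11.1306] k=[12 11 8 14 17 14 15 15]
t=19: x=[11.0539 10.1592 8.8658 13.3226 16.1173 14.6913 15.2382 15.5961] k=[15 12 8 10 13 14 13 18]
t=20: x=[13.6369 11.2443 8.4742 9.9209 12.6695 13.8748 14.1628 17.9862] k=[10 13 9 14 14 13 18 15]

[0.1316, 0.1711, 0.1184, 0.1842, 0.1842, 0.1711, 0.2368, 0.1974]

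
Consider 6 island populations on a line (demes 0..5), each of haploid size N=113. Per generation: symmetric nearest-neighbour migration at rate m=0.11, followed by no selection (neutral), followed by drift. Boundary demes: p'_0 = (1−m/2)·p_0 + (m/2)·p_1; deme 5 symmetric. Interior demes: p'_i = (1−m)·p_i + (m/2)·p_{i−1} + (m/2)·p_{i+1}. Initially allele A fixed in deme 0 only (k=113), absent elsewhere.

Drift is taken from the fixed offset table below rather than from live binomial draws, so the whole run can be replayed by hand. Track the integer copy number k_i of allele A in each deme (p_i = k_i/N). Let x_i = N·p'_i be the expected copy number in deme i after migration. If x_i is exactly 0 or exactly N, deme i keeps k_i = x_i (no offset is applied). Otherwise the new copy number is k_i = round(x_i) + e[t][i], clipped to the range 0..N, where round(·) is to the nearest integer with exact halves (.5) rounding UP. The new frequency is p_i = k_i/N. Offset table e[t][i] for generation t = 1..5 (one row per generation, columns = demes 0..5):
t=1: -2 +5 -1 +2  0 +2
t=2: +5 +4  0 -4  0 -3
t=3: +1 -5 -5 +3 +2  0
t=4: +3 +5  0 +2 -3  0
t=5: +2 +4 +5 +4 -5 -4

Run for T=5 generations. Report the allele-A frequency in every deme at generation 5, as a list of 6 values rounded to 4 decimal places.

[0.8584, 0.3009, 0.0708, 0.0796, 0.0000, 0.0000]

t=0: k=[113 0 0 0 0 0]
t=1: x=[106.7850 6.2150 0.0000 0.0000 0.0000 0.0000] k=[105 11 0 0 0 0]
t=2: x=[99.8300 15.5650 0.6050 0.0000 0.0000 0.0000] k=[105 20 1 0 0 0]
t=3: x=[100.3250 23.6300 1.9900 0.0550 0.0000 0.0000] k=[101 19 0 3 0 0]
t=4: x=[96.4900 22.4650 1.2100 2.6700 0.1650 0.0000] k=[99 27 1 5 0 0]
t=5: x=[95.0400 29.5300 2.6500 4.5050 0.2750 0.0000] k=[97 34 8 9 0 0]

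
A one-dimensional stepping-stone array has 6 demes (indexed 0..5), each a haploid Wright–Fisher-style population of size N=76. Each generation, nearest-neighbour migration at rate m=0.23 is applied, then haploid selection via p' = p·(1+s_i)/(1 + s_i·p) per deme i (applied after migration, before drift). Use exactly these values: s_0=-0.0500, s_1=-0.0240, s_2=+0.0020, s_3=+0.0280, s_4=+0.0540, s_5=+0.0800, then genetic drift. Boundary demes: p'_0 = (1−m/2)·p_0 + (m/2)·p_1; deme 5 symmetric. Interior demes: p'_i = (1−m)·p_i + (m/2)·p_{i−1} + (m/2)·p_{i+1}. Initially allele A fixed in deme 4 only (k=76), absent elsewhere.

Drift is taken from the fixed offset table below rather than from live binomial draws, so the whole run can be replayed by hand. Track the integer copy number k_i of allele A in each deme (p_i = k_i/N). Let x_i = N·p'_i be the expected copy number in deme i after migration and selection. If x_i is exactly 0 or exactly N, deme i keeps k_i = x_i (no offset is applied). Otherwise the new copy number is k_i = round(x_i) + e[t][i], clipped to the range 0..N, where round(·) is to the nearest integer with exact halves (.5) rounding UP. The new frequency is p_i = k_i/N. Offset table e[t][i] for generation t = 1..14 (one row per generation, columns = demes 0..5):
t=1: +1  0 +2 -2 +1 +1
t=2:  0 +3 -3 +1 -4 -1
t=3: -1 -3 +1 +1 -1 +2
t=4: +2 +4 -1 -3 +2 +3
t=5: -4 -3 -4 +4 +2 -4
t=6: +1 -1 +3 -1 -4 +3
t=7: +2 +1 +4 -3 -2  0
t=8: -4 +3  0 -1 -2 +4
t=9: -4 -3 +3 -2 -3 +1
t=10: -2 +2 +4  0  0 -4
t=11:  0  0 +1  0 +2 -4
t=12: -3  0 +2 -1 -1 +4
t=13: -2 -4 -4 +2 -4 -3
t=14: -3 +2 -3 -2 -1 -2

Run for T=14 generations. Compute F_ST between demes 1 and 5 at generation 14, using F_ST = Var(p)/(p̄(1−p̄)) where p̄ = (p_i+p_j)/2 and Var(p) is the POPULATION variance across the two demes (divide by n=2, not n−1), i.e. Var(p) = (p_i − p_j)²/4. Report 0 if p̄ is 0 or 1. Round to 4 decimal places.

t=0: k=[0 0 0 0 76 0]
t=1: x=[0.0000 0.0000 0.0000 8.9559 59.2178 9.3532] k=[0 0 0 7 60 10]
t=2: x=[0.0000 0.0000 0.8066 12.5772 49.0762 16.7326] k=[0 0 0 14 45 16]
t=3: x=[0.0000 0.0000 1.6132 16.3059 39.0990 20.4653] k=[0 0 3 17 38 22]
t=4: x=[0.0000 0.3368 4.2731 18.1843 34.7344 25.1169] k=[0 4 3 15 37 28]
t=5: x=[0.4371 3.3464 4.5035 16.5040 34.4227 30.4278] k=[0 0 1 21 36 26]
t=6: x=[0.0000 0.1122 3.1911 20.8401 34.1109 28.5073] k=[0 0 6 20 30 32]
t=7: x=[0.0000 0.6736 6.9326 19.9435 30.0298 33.2013] k=[0 2 11 17 28 33]
t=8: x=[0.2185 2.7401 10.6733 17.9509 28.2368 33.8632] k=[0 6 11 17 26 38]
t=9: x=[0.6558 5.7545 11.1340 17.7174 27.2574 38.0817] k=[0 3 14 16 24 39]
t=10: x=[0.3278 3.8307 12.9865 17.0525 25.6917 38.7371] k=[0 6 17 17 26 35]
t=11: x=[0.6558 6.4306 15.7599 18.4176 26.9069 35.4160] k=[1 6 17 18 29 31]
t=12: x=[1.4978 6.5433 15.8751 19.5483 28.9009 32.1890] k=[0 7 18 19 28 36]
t=13: x=[0.7652 7.2982 16.8762 20.3286 28.8198 36.5372] k=[0 3 13 22 25 34]
t=14: x=[0.3278 3.7181 12.9064 21.7360 26.5919 34.4082] k=[0 6 10 20 26 32]

0.1560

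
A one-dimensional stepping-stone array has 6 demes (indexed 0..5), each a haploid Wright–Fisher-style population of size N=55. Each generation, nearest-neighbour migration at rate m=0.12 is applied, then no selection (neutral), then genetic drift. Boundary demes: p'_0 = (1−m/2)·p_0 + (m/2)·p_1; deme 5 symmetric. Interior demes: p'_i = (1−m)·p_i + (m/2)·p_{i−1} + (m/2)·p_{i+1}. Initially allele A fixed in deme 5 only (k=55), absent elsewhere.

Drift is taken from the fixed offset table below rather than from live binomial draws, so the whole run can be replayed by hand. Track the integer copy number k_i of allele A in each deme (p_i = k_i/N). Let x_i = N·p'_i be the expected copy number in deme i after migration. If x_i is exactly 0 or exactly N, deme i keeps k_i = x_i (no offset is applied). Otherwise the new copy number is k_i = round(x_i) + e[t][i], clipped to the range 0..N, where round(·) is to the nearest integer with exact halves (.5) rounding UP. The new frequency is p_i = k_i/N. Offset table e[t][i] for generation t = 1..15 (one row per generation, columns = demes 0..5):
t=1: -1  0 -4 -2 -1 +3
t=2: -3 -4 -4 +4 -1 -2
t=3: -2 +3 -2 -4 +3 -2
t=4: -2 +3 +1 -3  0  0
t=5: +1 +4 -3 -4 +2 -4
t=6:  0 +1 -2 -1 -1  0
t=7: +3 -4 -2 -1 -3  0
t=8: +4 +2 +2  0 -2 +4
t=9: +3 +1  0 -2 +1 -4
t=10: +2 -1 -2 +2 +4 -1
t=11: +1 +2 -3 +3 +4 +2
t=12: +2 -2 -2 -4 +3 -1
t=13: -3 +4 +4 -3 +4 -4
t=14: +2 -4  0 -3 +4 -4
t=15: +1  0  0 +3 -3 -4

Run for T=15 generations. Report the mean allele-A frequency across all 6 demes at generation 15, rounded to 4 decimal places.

t=0: k=[0 0 0 0 0 55]
t=1: x=[0.0000 0.0000 0.0000 0.0000 3.3000 51.7000] k=[0 0 0 0 2 55]
t=2: x=[0.0000 0.0000 0.0000 0.1200 5.0600 51.8200] k=[0 0 0 4 4 50]
t=3: x=[0.0000 0.0000 0.2400 3.7600 6.7600 47.2400] k=[0 0 0 0 10 45]
t=4: x=[0.0000 0.0000 0.0000 0.6000 11.5000 42.9000] k=[0 0 0 0 12 43]
t=5: x=[0.0000 0.0000 0.0000 0.7200 13.1400 41.1400] k=[0 0 0 0 15 37]
t=6: x=[0.0000 0.0000 0.0000 0.9000 15.4200 35.6800] k=[0 0 0 0 14 36]
t=7: x=[0.0000 0.0000 0.0000 0.8400 14.4800 34.6800] k=[0 0 0 0 11 35]
t=8: x=[0.0000 0.0000 0.0000 0.6600 11.7800 33.5600] k=[0 0 0 1 10 38]
t=9: x=[0.0000 0.0000 0.0600 1.4800 11.1400 36.3200] k=[0 0 0 0 12 32]
t=10: x=[0.0000 0.0000 0.0000 0.7200 12.4800 30.8000] k=[0 0 0 3 16 30]
t=11: x=[0.0000 0.0000 0.1800 3.6000 16.0600 29.1600] k=[0 0 0 7 20 31]
t=12: x=[0.0000 0.0000 0.4200 7.3600 19.8800 30.3400] k=[0 0 0 3 23 29]
t=13: x=[0.0000 0.0000 0.1800 4.0200 22.1600 28.6400] k=[0 0 4 1 26 25]
t=14: x=[0.0000 0.2400 3.5800 2.6800 24.4400 25.0600] k=[0 0 4 0 28 21]
t=15: x=[0.0000 0.2400 3.5200 1.9200 25.9000 21.4200] k=[0 0 4 5 23 17]

0.1485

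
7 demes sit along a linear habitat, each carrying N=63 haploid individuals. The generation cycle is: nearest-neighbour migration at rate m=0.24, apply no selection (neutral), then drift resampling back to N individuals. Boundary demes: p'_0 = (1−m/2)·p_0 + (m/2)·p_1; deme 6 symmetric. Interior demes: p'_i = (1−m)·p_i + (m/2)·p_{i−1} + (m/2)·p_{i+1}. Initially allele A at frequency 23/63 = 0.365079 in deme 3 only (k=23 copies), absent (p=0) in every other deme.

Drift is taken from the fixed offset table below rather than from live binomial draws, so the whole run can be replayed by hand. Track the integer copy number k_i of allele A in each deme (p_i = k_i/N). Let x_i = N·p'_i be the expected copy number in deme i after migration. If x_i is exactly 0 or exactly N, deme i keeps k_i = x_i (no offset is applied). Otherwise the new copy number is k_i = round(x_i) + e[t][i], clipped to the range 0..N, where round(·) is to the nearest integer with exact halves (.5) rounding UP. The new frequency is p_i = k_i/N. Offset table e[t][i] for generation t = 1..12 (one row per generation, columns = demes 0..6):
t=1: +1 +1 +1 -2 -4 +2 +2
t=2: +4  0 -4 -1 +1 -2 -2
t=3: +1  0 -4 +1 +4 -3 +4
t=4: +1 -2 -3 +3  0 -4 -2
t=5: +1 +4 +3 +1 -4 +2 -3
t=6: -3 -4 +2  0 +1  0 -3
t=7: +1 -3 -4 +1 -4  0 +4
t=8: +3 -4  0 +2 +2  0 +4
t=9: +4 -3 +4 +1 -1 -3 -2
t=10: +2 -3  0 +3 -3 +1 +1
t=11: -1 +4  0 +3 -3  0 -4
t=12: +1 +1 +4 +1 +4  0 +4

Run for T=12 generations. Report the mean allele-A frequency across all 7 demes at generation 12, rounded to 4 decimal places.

t=0: k=[0 0 0 23 0 0 0]
t=1: x=[0.0000 0.0000 2.7600 17.4800 2.7600 0.0000 0.0000] k=[0 0 4 15 0 0 0]
t=2: x=[0.0000 0.4800 4.8400 11.8800 1.8000 0.0000 0.0000] k=[0 0 1 11 3 0 0]
t=3: x=[0.0000 0.1200 2.0800 8.8400 3.6000 0.3600 0.0000] k=[0 0 0 10 8 0 0]
t=4: x=[0.0000 0.0000 1.2000 8.5600 7.2800 0.9600 0.0000] k=[0 0 0 12 7 0 0]
t=5: x=[0.0000 0.0000 1.4400 9.9600 6.7600 0.8400 0.0000] k=[0 0 4 11 3 3 0]
t=6: x=[0.0000 0.4800 4.3600 9.2000 3.9600 2.6400 0.3600] k=[0 0 6 9 5 3 0]
t=7: x=[0.0000 0.7200 5.6400 8.1600 5.2400 2.8800 0.3600] k=[0 0 2 9 1 3 4]
t=8: x=[0.0000 0.2400 2.6000 7.2000 2.2000 2.8800 3.8800] k=[0 0 3 9 4 3 8]
t=9: x=[0.0000 0.3600 3.3600 7.6800 4.4800 3.7200 7.4000] k=[0 0 7 9 3 1 5]
t=10: x=[0.0000 0.8400 6.4000 8.0400 3.4800 1.7200 4.5200] k=[0 0 6 11 0 3 6]
t=11: x=[0.0000 0.7200 5.8800 9.0800 1.6800 3.0000 5.6400] k=[0 5 6 12 0 3 2]
t=12: x=[0.6000 4.5200 6.6000 9.8400 1.8000 2.5200 2.1200] k=[2 6 11 11 6 3 6]

0.1020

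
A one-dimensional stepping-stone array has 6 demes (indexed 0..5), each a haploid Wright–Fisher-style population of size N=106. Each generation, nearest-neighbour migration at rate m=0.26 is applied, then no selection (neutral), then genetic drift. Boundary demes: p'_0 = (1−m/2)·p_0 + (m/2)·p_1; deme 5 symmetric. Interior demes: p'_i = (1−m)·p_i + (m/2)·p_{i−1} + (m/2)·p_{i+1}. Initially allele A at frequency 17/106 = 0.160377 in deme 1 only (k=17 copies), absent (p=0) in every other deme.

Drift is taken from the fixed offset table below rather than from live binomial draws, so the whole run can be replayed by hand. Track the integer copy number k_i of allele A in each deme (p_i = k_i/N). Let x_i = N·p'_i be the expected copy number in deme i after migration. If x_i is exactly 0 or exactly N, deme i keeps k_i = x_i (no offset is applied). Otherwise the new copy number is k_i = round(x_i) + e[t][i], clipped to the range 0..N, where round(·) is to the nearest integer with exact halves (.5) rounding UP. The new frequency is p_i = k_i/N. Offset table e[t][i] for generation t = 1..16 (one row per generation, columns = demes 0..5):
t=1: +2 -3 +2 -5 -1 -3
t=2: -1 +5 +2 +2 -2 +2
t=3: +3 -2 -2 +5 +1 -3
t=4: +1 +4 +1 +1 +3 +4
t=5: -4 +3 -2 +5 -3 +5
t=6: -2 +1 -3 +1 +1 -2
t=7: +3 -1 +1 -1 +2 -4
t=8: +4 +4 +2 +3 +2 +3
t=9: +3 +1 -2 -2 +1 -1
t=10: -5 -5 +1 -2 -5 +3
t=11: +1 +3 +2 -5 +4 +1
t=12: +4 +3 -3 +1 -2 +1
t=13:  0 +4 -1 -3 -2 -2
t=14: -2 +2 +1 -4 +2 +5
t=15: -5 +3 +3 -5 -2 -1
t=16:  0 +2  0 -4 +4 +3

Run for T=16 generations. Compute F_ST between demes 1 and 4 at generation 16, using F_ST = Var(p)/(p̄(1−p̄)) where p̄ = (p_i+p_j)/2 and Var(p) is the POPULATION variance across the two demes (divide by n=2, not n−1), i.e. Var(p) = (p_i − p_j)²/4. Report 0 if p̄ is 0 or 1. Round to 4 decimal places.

0.0242

t=0: k=[0 17 0 0 0 0]
t=1: x=[2.2100 12.5800 2.2100 0.0000 0.0000 0.0000] k=[4 10 4 0 0 0]
t=2: x=[4.7800 8.4400 4.2600 0.5200 0.0000 0.0000] k=[4 13 6 3 0 0]
t=3: x=[5.1700 10.9200 6.5200 3.0000 0.3900 0.0000] k=[8 9 5 8 1 0]
t=4: x=[8.1300 8.3500 5.9100 6.7000 1.7800 0.1300] k=[9 12 7 8 5 4]
t=5: x=[9.3900 10.9600 7.7800 7.4800 5.2600 4.1300] k=[5 14 6 12 2 9]
t=6: x=[6.1700 11.7900 7.8200 9.9200 4.2100 8.0900] k=[4 13 5 11 5 6]
t=7: x=[5.1700 10.7900 6.8200 9.4400 5.9100 5.8700] k=[8 10 8 8 8 2]
t=8: x=[8.2600 9.4800 8.2600 8.0000 7.2200 2.7800] k=[12 13 10 11 9 6]
t=9: x=[12.1300 12.4800 10.5200 10.6100 8.8700 6.3900] k=[15 13 9 9 10 5]
t=10: x=[14.7400 12.7400 9.5200 9.1300 9.2200 5.6500] k=[10 8 11 7 4 9]
t=11: x=[9.7400 8.6500 10.0900 7.1300 5.0400 8.3500] k=[11 12 12 2 9 9]
t=12: x=[11.1300 11.8700 10.7000 4.2100 8.0900 9.0000] k=[15 15 8 5 6 10]
t=13: x=[15.0000 14.0900 8.5200 5.5200 6.3900 9.4800] k=[15 18 8 3 4 7]
t=14: x=[15.3900 16.3100 8.6500 3.7800 4.2600 6.6100] k=[13 18 10 0 6 12]
t=15: x=[13.6500 16.3100 9.7400 2.0800 6.0000 11.2200] k=[9 19 13 0 4 10]
t=16: x=[10.3000 16.9200 12.0900 2.2100 4.2600 9.2200] k=[10 19 12 0 8 12]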